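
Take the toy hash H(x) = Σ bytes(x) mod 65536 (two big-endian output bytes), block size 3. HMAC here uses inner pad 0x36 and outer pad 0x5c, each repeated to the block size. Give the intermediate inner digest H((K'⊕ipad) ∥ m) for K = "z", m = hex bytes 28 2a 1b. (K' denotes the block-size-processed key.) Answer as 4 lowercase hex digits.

Key "z" = 7a is 1 byte ≤ B = 3; zero-pad to 3 bytes: K' = 7a 00 00.
K' ⊕ ipad = 4c 36 36.
Inner input = 4c 36 36 ∥ 28 2a 1b.
Inner hash: sum = 76+54+54+40+42+27 = 293 → 01 25.

0125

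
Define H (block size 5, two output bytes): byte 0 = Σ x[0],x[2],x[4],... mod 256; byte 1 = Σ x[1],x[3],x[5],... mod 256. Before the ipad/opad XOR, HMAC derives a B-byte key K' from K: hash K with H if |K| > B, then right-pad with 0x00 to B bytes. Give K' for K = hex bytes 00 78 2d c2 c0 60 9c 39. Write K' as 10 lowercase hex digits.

89d3000000

|K| = 8 > B = 5, so first hash the key.
H(K): even-index sum = 393 mod 256 = 137; odd-index sum = 467 mod 256 = 211 → 89 d3.
Zero-pad H(K) = 89 d3 to 5 bytes: K' = 89 d3 00 00 00.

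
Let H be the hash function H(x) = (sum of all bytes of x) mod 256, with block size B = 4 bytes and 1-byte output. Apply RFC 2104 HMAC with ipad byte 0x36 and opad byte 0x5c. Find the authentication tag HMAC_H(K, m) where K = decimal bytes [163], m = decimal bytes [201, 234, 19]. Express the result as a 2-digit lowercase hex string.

10

Key decimal bytes [163] = a3 is 1 byte ≤ B = 4; zero-pad to 4 bytes: K' = a3 00 00 00.
K' ⊕ ipad = 95 36 36 36.  K' ⊕ opad = ff 5c 5c 5c.
Inner input = (K'⊕ipad) ∥ m = 95 36 36 36 ∥ c9 ea 13.
Inner hash: sum = 149+54+54+54+201+234+19 = 765; mod 256 = 253 → fd.
Outer input = (K'⊕opad) ∥ inner = ff 5c 5c 5c ∥ fd.
Outer hash (tag): sum = 255+92+92+92+253 = 784; mod 256 = 16 → 10.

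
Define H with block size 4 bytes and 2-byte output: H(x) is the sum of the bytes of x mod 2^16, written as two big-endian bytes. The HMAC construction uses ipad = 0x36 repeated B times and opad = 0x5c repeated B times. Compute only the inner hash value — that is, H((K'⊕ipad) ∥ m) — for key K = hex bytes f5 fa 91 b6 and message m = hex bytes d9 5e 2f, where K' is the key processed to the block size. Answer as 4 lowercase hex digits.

041c

Key hex bytes f5 fa 91 b6 is exactly B = 4 bytes: K' = f5 fa 91 b6.
K' ⊕ ipad = c3 cc a7 80.
Inner input = c3 cc a7 80 ∥ d9 5e 2f.
Inner hash: sum = 195+204+167+128+217+94+47 = 1052 → 04 1c.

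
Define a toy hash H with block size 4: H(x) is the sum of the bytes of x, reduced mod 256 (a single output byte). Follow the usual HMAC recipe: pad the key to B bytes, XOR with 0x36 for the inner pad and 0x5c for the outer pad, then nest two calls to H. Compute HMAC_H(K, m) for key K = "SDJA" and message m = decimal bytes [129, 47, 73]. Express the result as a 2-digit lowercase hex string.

1d

Key "SDJA" = 53 44 4a 41 is exactly B = 4 bytes: K' = 53 44 4a 41.
K' ⊕ ipad = 65 72 7c 77.  K' ⊕ opad = 0f 18 16 1d.
Inner input = (K'⊕ipad) ∥ m = 65 72 7c 77 ∥ 81 2f 49.
Inner hash: sum = 101+114+124+119+129+47+73 = 707; mod 256 = 195 → c3.
Outer input = (K'⊕opad) ∥ inner = 0f 18 16 1d ∥ c3.
Outer hash (tag): sum = 15+24+22+29+195 = 285; mod 256 = 29 → 1d.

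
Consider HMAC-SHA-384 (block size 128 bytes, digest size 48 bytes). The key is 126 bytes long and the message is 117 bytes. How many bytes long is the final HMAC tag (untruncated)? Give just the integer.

The tag is one SHA-384 digest: 48 bytes.

48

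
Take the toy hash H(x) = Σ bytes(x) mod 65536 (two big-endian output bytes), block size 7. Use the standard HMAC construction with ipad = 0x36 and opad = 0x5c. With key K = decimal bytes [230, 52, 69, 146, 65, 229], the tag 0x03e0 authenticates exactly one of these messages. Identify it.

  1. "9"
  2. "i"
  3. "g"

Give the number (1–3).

Key decimal bytes [230, 52, 69, 146, 65, 229] = e6 34 45 92 41 e5 is 6 bytes ≤ B = 7; zero-pad to 7 bytes: K' = e6 34 45 92 41 e5 00.
K' ⊕ ipad = d0 02 73 a4 77 d3 36; K' ⊕ opad = ba 68 19 ce 1d b9 5c.
m1: inner = H(d0 02 73 a4 77 d3 36 39) = 03 a2; tag = H(ba 68 19 ce 1d b9 5c 03 a2) = 03e0 ← matches
m2: inner = H(d0 02 73 a4 77 d3 36 69) = 03 d2; tag = H(ba 68 19 ce 1d b9 5c 03 d2) = 0410
m3: inner = H(d0 02 73 a4 77 d3 36 67) = 03 d0; tag = H(ba 68 19 ce 1d b9 5c 03 d0) = 040e

1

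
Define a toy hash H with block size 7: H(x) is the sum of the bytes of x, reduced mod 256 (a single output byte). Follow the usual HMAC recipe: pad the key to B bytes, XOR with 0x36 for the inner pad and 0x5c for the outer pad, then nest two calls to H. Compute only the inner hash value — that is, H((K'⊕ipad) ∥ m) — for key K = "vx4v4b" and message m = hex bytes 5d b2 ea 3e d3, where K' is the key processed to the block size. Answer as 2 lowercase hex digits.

Key "vx4v4b" = 76 78 34 76 34 62 is 6 bytes ≤ B = 7; zero-pad to 7 bytes: K' = 76 78 34 76 34 62 00.
K' ⊕ ipad = 40 4e 02 40 02 54 36.
Inner input = 40 4e 02 40 02 54 36 ∥ 5d b2 ea 3e d3.
Inner hash: sum = 64+78+2+64+2+84+54+93+178+234+62+211 = 1126; mod 256 = 102 → 66.

66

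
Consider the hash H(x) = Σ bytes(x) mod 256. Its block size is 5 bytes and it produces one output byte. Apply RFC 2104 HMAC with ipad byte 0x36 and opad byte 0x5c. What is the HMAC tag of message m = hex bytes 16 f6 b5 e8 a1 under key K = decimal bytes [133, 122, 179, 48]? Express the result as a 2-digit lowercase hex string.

c0

Key decimal bytes [133, 122, 179, 48] = 85 7a b3 30 is 4 bytes ≤ B = 5; zero-pad to 5 bytes: K' = 85 7a b3 30 00.
K' ⊕ ipad = b3 4c 85 06 36.  K' ⊕ opad = d9 26 ef 6c 5c.
Inner input = (K'⊕ipad) ∥ m = b3 4c 85 06 36 ∥ 16 f6 b5 e8 a1.
Inner hash: sum = 179+76+133+6+54+22+246+181+232+161 = 1290; mod 256 = 10 → 0a.
Outer input = (K'⊕opad) ∥ inner = d9 26 ef 6c 5c ∥ 0a.
Outer hash (tag): sum = 217+38+239+108+92+10 = 704; mod 256 = 192 → c0.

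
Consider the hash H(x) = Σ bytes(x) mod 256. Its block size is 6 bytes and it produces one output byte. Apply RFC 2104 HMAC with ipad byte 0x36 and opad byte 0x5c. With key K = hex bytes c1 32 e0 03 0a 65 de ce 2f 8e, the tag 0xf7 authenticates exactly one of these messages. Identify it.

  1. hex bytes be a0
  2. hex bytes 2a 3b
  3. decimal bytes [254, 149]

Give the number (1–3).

Key hex bytes c1 32 e0 03 0a 65 de ce 2f 8e is 10 bytes > B = 6, so hash it first: H(key) = ae, then zero-pad to 6 bytes: K' = ae 00 00 00 00 00.
K' ⊕ ipad = 98 36 36 36 36 36; K' ⊕ opad = f2 5c 5c 5c 5c 5c.
m1: inner = H(98 36 36 36 36 36 be a0) = 04; tag = H(f2 5c 5c 5c 5c 5c 04) = c2
m2: inner = H(98 36 36 36 36 36 2a 3b) = 0b; tag = H(f2 5c 5c 5c 5c 5c 0b) = c9
m3: inner = H(98 36 36 36 36 36 fe 95) = 39; tag = H(f2 5c 5c 5c 5c 5c 39) = f7 ← matches

3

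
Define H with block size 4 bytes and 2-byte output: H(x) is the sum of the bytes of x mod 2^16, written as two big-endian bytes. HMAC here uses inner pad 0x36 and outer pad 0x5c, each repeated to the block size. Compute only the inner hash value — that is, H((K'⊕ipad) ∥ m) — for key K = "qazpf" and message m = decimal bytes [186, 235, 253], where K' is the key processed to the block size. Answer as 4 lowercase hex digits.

0356

Key "qazpf" = 71 61 7a 70 66 is 5 bytes > B = 4, so hash it first: H(key) = 02 22, then zero-pad to 4 bytes: K' = 02 22 00 00.
K' ⊕ ipad = 34 14 36 36.
Inner input = 34 14 36 36 ∥ ba eb fd.
Inner hash: sum = 52+20+54+54+186+235+253 = 854 → 03 56.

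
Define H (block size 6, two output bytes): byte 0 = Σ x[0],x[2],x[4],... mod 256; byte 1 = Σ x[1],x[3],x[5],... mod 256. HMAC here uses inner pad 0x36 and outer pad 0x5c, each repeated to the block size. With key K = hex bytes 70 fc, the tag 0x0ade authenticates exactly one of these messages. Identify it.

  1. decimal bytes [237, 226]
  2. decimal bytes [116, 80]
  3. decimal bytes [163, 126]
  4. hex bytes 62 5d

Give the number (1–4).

2

Key hex bytes 70 fc is 2 bytes ≤ B = 6; zero-pad to 6 bytes: K' = 70 fc 00 00 00 00.
K' ⊕ ipad = 46 ca 36 36 36 36; K' ⊕ opad = 2c a0 5c 5c 5c 5c.
m1: inner = H(46 ca 36 36 36 36 ed e2) = 9f 18; tag = H(2c a0 5c 5c 5c 5c 9f 18) = 8370
m2: inner = H(46 ca 36 36 36 36 74 50) = 26 86; tag = H(2c a0 5c 5c 5c 5c 26 86) = 0ade ← matches
m3: inner = H(46 ca 36 36 36 36 a3 7e) = 55 b4; tag = H(2c a0 5c 5c 5c 5c 55 b4) = 390c
m4: inner = H(46 ca 36 36 36 36 62 5d) = 14 93; tag = H(2c a0 5c 5c 5c 5c 14 93) = f8eb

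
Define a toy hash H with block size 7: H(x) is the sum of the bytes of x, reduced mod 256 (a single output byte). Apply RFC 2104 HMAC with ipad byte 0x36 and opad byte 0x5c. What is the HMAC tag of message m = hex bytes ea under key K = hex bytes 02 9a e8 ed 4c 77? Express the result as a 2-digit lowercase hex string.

Key hex bytes 02 9a e8 ed 4c 77 is 6 bytes ≤ B = 7; zero-pad to 7 bytes: K' = 02 9a e8 ed 4c 77 00.
K' ⊕ ipad = 34 ac de db 7a 41 36.  K' ⊕ opad = 5e c6 b4 b1 10 2b 5c.
Inner input = (K'⊕ipad) ∥ m = 34 ac de db 7a 41 36 ∥ ea.
Inner hash: sum = 52+172+222+219+122+65+54+234 = 1140; mod 256 = 116 → 74.
Outer input = (K'⊕opad) ∥ inner = 5e c6 b4 b1 10 2b 5c ∥ 74.
Outer hash (tag): sum = 94+198+180+177+16+43+92+116 = 916; mod 256 = 148 → 94.

94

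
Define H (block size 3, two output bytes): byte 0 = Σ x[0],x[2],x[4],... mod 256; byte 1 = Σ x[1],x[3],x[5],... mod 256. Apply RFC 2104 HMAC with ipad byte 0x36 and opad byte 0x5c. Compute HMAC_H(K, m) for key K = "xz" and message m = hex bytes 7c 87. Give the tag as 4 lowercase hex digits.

4831

Key "xz" = 78 7a is 2 bytes ≤ B = 3; zero-pad to 3 bytes: K' = 78 7a 00.
K' ⊕ ipad = 4e 4c 36.  K' ⊕ opad = 24 26 5c.
Inner input = (K'⊕ipad) ∥ m = 4e 4c 36 ∥ 7c 87.
Inner hash: even-index sum = 267 mod 256 = 11; odd-index sum = 200 mod 256 = 200 → 0b c8.
Outer input = (K'⊕opad) ∥ inner = 24 26 5c ∥ 0b c8.
Outer hash (tag): even-index sum = 328 mod 256 = 72; odd-index sum = 49 mod 256 = 49 → 48 31.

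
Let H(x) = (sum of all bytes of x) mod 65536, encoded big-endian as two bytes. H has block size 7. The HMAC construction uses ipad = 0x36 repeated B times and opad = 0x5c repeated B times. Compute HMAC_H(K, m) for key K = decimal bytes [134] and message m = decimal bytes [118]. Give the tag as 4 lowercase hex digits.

036e

Key decimal bytes [134] = 86 is 1 byte ≤ B = 7; zero-pad to 7 bytes: K' = 86 00 00 00 00 00 00.
K' ⊕ ipad = b0 36 36 36 36 36 36.  K' ⊕ opad = da 5c 5c 5c 5c 5c 5c.
Inner input = (K'⊕ipad) ∥ m = b0 36 36 36 36 36 36 ∥ 76.
Inner hash: sum = 176+54+54+54+54+54+54+118 = 618 → 02 6a.
Outer input = (K'⊕opad) ∥ inner = da 5c 5c 5c 5c 5c 5c ∥ 02 6a.
Outer hash (tag): sum = 218+92+92+92+92+92+92+2+106 = 878 → 03 6e.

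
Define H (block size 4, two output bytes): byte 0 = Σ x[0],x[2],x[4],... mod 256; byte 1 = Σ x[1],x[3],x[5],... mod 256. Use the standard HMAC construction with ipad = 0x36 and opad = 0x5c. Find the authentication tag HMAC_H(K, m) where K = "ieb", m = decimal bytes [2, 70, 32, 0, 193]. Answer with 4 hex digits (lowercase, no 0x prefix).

0964

Key "ieb" = 69 65 62 is 3 bytes ≤ B = 4; zero-pad to 4 bytes: K' = 69 65 62 00.
K' ⊕ ipad = 5f 53 54 36.  K' ⊕ opad = 35 39 3e 5c.
Inner input = (K'⊕ipad) ∥ m = 5f 53 54 36 ∥ 02 46 20 00 c1.
Inner hash: even-index sum = 406 mod 256 = 150; odd-index sum = 207 mod 256 = 207 → 96 cf.
Outer input = (K'⊕opad) ∥ inner = 35 39 3e 5c ∥ 96 cf.
Outer hash (tag): even-index sum = 265 mod 256 = 9; odd-index sum = 356 mod 256 = 100 → 09 64.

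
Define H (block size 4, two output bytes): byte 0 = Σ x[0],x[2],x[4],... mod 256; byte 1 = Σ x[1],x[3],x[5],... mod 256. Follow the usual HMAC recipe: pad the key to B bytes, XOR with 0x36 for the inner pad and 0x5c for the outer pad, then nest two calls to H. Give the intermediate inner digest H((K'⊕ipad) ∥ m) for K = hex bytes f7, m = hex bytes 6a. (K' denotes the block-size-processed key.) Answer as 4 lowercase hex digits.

Key hex bytes f7 is 1 byte ≤ B = 4; zero-pad to 4 bytes: K' = f7 00 00 00.
K' ⊕ ipad = c1 36 36 36.
Inner input = c1 36 36 36 ∥ 6a.
Inner hash: even-index sum = 353 mod 256 = 97; odd-index sum = 108 mod 256 = 108 → 61 6c.

616c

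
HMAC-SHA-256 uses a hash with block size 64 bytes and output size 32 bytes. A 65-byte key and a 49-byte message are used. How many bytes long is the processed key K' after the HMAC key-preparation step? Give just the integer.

Key is 65 > 64 bytes, so it is hashed to 32 bytes then zero-padded to 64: |K'| = 64.

64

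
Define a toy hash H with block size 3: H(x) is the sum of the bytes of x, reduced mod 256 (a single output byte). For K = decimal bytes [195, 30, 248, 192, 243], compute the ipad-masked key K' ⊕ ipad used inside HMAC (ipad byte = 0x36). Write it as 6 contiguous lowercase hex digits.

Key decimal bytes [195, 30, 248, 192, 243] = c3 1e f8 c0 f3 is 5 bytes > B = 3, so hash it first: H(key) = 8c, then zero-pad to 3 bytes: K' = 8c 00 00.
XOR each byte with 0x36: 8c⊕36=ba, 00⊕36=36, 00⊕36=36.

ba3636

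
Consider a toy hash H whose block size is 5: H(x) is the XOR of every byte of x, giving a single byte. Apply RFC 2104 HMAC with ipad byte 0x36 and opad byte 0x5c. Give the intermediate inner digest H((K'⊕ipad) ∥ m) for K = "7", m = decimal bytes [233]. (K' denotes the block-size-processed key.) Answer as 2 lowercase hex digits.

e8

Key "7" = 37 is 1 byte ≤ B = 5; zero-pad to 5 bytes: K' = 37 00 00 00 00.
K' ⊕ ipad = 01 36 36 36 36.
Inner input = 01 36 36 36 36 ∥ e9.
Inner hash: XOR 01⊕36⊕36⊕36⊕36⊕e9 = e8.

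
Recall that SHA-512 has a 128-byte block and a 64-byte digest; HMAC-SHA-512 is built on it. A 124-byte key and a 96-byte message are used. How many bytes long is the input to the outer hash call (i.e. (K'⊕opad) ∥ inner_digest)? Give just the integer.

Key is 124 ≤ 128 bytes, zero-padded: |K'| = 128.
Outer input = (K'⊕opad) ∥ H(inner) → 128 + 64 = 192 bytes.

192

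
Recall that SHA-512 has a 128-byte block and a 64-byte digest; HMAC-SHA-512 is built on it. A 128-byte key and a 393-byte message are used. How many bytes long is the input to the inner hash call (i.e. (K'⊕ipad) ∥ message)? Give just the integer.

521

Key is 128 ≤ 128 bytes, zero-padded: |K'| = 128.
Inner input = (K'⊕ipad) ∥ m → 128 + 393 = 521 bytes.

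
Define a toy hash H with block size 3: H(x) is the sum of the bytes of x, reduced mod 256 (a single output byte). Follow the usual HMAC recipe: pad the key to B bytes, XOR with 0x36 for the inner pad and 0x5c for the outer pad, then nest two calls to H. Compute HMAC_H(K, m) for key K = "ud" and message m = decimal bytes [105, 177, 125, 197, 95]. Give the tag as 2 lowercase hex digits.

43

Key "ud" = 75 64 is 2 bytes ≤ B = 3; zero-pad to 3 bytes: K' = 75 64 00.
K' ⊕ ipad = 43 52 36.  K' ⊕ opad = 29 38 5c.
Inner input = (K'⊕ipad) ∥ m = 43 52 36 ∥ 69 b1 7d c5 5f.
Inner hash: sum = 67+82+54+105+177+125+197+95 = 902; mod 256 = 134 → 86.
Outer input = (K'⊕opad) ∥ inner = 29 38 5c ∥ 86.
Outer hash (tag): sum = 41+56+92+134 = 323; mod 256 = 67 → 43.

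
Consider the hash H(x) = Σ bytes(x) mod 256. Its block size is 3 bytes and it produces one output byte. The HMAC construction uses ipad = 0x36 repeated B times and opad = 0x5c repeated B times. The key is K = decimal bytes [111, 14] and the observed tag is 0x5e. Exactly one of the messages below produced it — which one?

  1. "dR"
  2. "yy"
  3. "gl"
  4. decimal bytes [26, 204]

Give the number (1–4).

1

Key decimal bytes [111, 14] = 6f 0e is 2 bytes ≤ B = 3; zero-pad to 3 bytes: K' = 6f 0e 00.
K' ⊕ ipad = 59 38 36; K' ⊕ opad = 33 52 5c.
m1: inner = H(59 38 36 64 52) = 7d; tag = H(33 52 5c 7d) = 5e ← matches
m2: inner = H(59 38 36 79 79) = b9; tag = H(33 52 5c b9) = 9a
m3: inner = H(59 38 36 67 6c) = 9a; tag = H(33 52 5c 9a) = 7b
m4: inner = H(59 38 36 1a cc) = ad; tag = H(33 52 5c ad) = 8e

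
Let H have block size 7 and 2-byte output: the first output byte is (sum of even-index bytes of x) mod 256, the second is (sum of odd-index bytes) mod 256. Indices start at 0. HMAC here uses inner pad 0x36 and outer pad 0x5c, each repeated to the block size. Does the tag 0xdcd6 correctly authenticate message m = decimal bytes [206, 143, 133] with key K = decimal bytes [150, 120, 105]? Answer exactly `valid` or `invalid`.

invalid

Key decimal bytes [150, 120, 105] = 96 78 69 is 3 bytes ≤ B = 7; zero-pad to 7 bytes: K' = 96 78 69 00 00 00 00.
K' ⊕ ipad = a0 4e 5f 36 36 36 36; K' ⊕ opad = ca 24 35 5c 5c 5c 5c.
Inner hash: even-index sum = 506 mod 256 = 250; odd-index sum = 525 mod 256 = 13 → fa 0d.
Outer hash (recomputed tag): even-index sum = 452 mod 256 = 196; odd-index sum = 470 mod 256 = 214 → c4 d6.
Recomputed tag = c4d6; claimed = dcd6 → mismatch.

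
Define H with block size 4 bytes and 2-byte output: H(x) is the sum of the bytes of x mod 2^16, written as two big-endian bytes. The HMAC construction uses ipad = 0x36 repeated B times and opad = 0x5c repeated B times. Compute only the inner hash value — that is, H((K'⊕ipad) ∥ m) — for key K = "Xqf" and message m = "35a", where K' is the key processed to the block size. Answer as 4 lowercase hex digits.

Key "Xqf" = 58 71 66 is 3 bytes ≤ B = 4; zero-pad to 4 bytes: K' = 58 71 66 00.
K' ⊕ ipad = 6e 47 50 36.
Inner input = 6e 47 50 36 ∥ 33 35 61.
Inner hash: sum = 110+71+80+54+51+53+97 = 516 → 02 04.

0204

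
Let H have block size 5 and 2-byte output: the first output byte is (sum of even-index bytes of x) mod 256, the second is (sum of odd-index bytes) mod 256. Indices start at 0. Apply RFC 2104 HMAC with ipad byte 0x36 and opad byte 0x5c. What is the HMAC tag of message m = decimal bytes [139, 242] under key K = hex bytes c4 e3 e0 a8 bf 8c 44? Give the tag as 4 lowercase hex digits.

9596

Key hex bytes c4 e3 e0 a8 bf 8c 44 is 7 bytes > B = 5, so hash it first: H(key) = a7 17, then zero-pad to 5 bytes: K' = a7 17 00 00 00.
K' ⊕ ipad = 91 21 36 36 36.  K' ⊕ opad = fb 4b 5c 5c 5c.
Inner input = (K'⊕ipad) ∥ m = 91 21 36 36 36 ∥ 8b f2.
Inner hash: even-index sum = 495 mod 256 = 239; odd-index sum = 226 mod 256 = 226 → ef e2.
Outer input = (K'⊕opad) ∥ inner = fb 4b 5c 5c 5c ∥ ef e2.
Outer hash (tag): even-index sum = 661 mod 256 = 149; odd-index sum = 406 mod 256 = 150 → 95 96.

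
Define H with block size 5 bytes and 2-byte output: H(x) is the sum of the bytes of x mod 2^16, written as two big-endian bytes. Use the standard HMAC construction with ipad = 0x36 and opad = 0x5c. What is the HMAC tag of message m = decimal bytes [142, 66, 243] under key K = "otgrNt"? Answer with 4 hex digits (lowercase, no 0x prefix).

Key "otgrNt" = 6f 74 67 72 4e 74 is 6 bytes > B = 5, so hash it first: H(key) = 02 7e, then zero-pad to 5 bytes: K' = 02 7e 00 00 00.
K' ⊕ ipad = 34 48 36 36 36.  K' ⊕ opad = 5e 22 5c 5c 5c.
Inner input = (K'⊕ipad) ∥ m = 34 48 36 36 36 ∥ 8e 42 f3.
Inner hash: sum = 52+72+54+54+54+142+66+243 = 737 → 02 e1.
Outer input = (K'⊕opad) ∥ inner = 5e 22 5c 5c 5c ∥ 02 e1.
Outer hash (tag): sum = 94+34+92+92+92+2+225 = 631 → 02 77.

0277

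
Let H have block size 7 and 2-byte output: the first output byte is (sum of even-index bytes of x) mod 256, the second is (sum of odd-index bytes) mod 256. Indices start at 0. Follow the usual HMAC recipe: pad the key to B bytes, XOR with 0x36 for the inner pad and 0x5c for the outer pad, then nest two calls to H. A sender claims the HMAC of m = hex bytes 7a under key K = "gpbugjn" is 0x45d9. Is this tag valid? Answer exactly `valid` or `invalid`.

valid

Key "gpbugjn" = 67 70 62 75 67 6a 6e is exactly B = 7 bytes: K' = 67 70 62 75 67 6a 6e.
K' ⊕ ipad = 51 46 54 43 51 5c 58; K' ⊕ opad = 3b 2c 3e 29 3b 36 32.
Inner hash: even-index sum = 334 mod 256 = 78; odd-index sum = 351 mod 256 = 95 → 4e 5f.
Outer hash (recomputed tag): even-index sum = 325 mod 256 = 69; odd-index sum = 217 mod 256 = 217 → 45 d9.
Recomputed tag = 45d9; claimed = 45d9 → match.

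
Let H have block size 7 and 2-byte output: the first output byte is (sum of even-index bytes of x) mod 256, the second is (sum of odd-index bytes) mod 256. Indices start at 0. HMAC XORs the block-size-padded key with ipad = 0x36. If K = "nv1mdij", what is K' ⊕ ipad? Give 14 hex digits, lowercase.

5840075b525f5c

Key "nv1mdij" = 6e 76 31 6d 64 69 6a is exactly B = 7 bytes: K' = 6e 76 31 6d 64 69 6a.
XOR each byte with 0x36: 6e⊕36=58, 76⊕36=40, 31⊕36=07, 6d⊕36=5b, 64⊕36=52, 69⊕36=5f, 6a⊕36=5c.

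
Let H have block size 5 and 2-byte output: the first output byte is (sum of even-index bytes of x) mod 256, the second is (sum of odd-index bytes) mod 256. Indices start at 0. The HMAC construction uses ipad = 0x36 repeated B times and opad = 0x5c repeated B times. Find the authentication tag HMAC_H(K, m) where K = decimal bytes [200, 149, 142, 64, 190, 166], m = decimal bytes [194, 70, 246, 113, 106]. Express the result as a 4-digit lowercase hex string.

a5c8

Key decimal bytes [200, 149, 142, 64, 190, 166] = c8 95 8e 40 be a6 is 6 bytes > B = 5, so hash it first: H(key) = 14 7b, then zero-pad to 5 bytes: K' = 14 7b 00 00 00.
K' ⊕ ipad = 22 4d 36 36 36.  K' ⊕ opad = 48 27 5c 5c 5c.
Inner input = (K'⊕ipad) ∥ m = 22 4d 36 36 36 ∥ c2 46 f6 71 6a.
Inner hash: even-index sum = 325 mod 256 = 69; odd-index sum = 677 mod 256 = 165 → 45 a5.
Outer input = (K'⊕opad) ∥ inner = 48 27 5c 5c 5c ∥ 45 a5.
Outer hash (tag): even-index sum = 421 mod 256 = 165; odd-index sum = 200 mod 256 = 200 → a5 c8.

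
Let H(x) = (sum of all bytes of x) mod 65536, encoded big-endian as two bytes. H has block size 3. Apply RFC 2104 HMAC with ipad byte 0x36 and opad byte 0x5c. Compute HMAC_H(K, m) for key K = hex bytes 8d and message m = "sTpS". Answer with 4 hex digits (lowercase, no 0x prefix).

023c

Key hex bytes 8d is 1 byte ≤ B = 3; zero-pad to 3 bytes: K' = 8d 00 00.
K' ⊕ ipad = bb 36 36.  K' ⊕ opad = d1 5c 5c.
Inner input = (K'⊕ipad) ∥ m = bb 36 36 ∥ 73 54 70 53.
Inner hash: sum = 187+54+54+115+84+112+83 = 689 → 02 b1.
Outer input = (K'⊕opad) ∥ inner = d1 5c 5c ∥ 02 b1.
Outer hash (tag): sum = 209+92+92+2+177 = 572 → 02 3c.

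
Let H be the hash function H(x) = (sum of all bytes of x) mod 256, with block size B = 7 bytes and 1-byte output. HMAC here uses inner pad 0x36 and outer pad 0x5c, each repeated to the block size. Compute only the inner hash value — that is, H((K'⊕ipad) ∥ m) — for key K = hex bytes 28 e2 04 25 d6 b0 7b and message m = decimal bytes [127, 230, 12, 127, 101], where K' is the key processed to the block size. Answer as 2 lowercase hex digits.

Key hex bytes 28 e2 04 25 d6 b0 7b is exactly B = 7 bytes: K' = 28 e2 04 25 d6 b0 7b.
K' ⊕ ipad = 1e d4 32 13 e0 86 4d.
Inner input = 1e d4 32 13 e0 86 4d ∥ 7f e6 0c 7f 65.
Inner hash: sum = 30+212+50+19+224+134+77+127+230+12+127+101 = 1343; mod 256 = 63 → 3f.

3f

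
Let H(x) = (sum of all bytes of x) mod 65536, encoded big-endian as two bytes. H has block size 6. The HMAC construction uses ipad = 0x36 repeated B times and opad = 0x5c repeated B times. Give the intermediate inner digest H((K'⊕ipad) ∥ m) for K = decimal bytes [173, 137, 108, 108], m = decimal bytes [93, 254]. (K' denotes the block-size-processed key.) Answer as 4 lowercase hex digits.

03d5

Key decimal bytes [173, 137, 108, 108] = ad 89 6c 6c is 4 bytes ≤ B = 6; zero-pad to 6 bytes: K' = ad 89 6c 6c 00 00.
K' ⊕ ipad = 9b bf 5a 5a 36 36.
Inner input = 9b bf 5a 5a 36 36 ∥ 5d fe.
Inner hash: sum = 155+191+90+90+54+54+93+254 = 981 → 03 d5.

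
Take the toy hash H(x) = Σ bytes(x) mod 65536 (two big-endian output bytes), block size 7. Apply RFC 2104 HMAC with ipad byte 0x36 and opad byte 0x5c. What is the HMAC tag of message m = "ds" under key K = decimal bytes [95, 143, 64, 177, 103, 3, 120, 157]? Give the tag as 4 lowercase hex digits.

Key decimal bytes [95, 143, 64, 177, 103, 3, 120, 157] = 5f 8f 40 b1 67 03 78 9d is 8 bytes > B = 7, so hash it first: H(key) = 03 5e, then zero-pad to 7 bytes: K' = 03 5e 00 00 00 00 00.
K' ⊕ ipad = 35 68 36 36 36 36 36.  K' ⊕ opad = 5f 02 5c 5c 5c 5c 5c.
Inner input = (K'⊕ipad) ∥ m = 35 68 36 36 36 36 36 ∥ 64 73.
Inner hash: sum = 53+104+54+54+54+54+54+100+115 = 642 → 02 82.
Outer input = (K'⊕opad) ∥ inner = 5f 02 5c 5c 5c 5c 5c ∥ 02 82.
Outer hash (tag): sum = 95+2+92+92+92+92+92+2+130 = 689 → 02 b1.

02b1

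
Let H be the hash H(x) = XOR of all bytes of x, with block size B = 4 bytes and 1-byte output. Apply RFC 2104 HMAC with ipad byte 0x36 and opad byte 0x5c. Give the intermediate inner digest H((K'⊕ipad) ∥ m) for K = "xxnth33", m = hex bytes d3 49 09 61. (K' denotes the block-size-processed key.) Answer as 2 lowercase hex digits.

Key "xxnth33" = 78 78 6e 74 68 33 33 is 7 bytes > B = 4, so hash it first: H(key) = 72, then zero-pad to 4 bytes: K' = 72 00 00 00.
K' ⊕ ipad = 44 36 36 36.
Inner input = 44 36 36 36 ∥ d3 49 09 61.
Inner hash: XOR 44⊕36⊕36⊕36⊕d3⊕49⊕09⊕61 = 80.

80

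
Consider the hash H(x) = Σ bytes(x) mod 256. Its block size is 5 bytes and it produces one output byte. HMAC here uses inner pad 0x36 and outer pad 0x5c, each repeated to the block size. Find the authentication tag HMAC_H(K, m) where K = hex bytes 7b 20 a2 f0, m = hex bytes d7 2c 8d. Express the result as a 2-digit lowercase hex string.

Key hex bytes 7b 20 a2 f0 is 4 bytes ≤ B = 5; zero-pad to 5 bytes: K' = 7b 20 a2 f0 00.
K' ⊕ ipad = 4d 16 94 c6 36.  K' ⊕ opad = 27 7c fe ac 5c.
Inner input = (K'⊕ipad) ∥ m = 4d 16 94 c6 36 ∥ d7 2c 8d.
Inner hash: sum = 77+22+148+198+54+215+44+141 = 899; mod 256 = 131 → 83.
Outer input = (K'⊕opad) ∥ inner = 27 7c fe ac 5c ∥ 83.
Outer hash (tag): sum = 39+124+254+172+92+131 = 812; mod 256 = 44 → 2c.

2c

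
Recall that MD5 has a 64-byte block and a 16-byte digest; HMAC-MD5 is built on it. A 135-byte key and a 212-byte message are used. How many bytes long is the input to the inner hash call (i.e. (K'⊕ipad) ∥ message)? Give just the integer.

Key is 135 > 64 bytes, so it is hashed to 16 bytes then zero-padded to 64: |K'| = 64.
Inner input = (K'⊕ipad) ∥ m → 64 + 212 = 276 bytes.

276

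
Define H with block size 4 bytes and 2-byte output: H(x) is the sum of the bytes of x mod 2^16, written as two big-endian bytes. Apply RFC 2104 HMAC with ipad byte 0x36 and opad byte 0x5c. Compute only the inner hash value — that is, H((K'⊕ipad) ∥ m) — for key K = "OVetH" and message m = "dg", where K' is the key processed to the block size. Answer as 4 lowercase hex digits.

025e

Key "OVetH" = 4f 56 65 74 48 is 5 bytes > B = 4, so hash it first: H(key) = 01 c6, then zero-pad to 4 bytes: K' = 01 c6 00 00.
K' ⊕ ipad = 37 f0 36 36.
Inner input = 37 f0 36 36 ∥ 64 67.
Inner hash: sum = 55+240+54+54+100+103 = 606 → 02 5e.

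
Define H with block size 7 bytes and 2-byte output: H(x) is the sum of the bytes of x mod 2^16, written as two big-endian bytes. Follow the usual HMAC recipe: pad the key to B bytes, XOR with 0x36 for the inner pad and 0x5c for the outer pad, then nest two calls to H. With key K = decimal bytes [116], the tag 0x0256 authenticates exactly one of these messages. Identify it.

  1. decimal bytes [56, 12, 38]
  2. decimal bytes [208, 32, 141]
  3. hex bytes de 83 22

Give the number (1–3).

Key decimal bytes [116] = 74 is 1 byte ≤ B = 7; zero-pad to 7 bytes: K' = 74 00 00 00 00 00 00.
K' ⊕ ipad = 42 36 36 36 36 36 36; K' ⊕ opad = 28 5c 5c 5c 5c 5c 5c.
m1: inner = H(42 36 36 36 36 36 36 38 0c 26) = 01 f0; tag = H(28 5c 5c 5c 5c 5c 5c 01 f0) = 0341
m2: inner = H(42 36 36 36 36 36 36 d0 20 8d) = 03 03; tag = H(28 5c 5c 5c 5c 5c 5c 03 03) = 0256 ← matches
m3: inner = H(42 36 36 36 36 36 36 de 83 22) = 03 09; tag = H(28 5c 5c 5c 5c 5c 5c 03 09) = 025c

2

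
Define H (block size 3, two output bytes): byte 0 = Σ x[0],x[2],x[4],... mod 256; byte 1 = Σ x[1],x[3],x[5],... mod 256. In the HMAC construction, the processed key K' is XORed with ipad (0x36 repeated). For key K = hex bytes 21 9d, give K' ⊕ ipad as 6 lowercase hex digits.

17ab36

Key hex bytes 21 9d is 2 bytes ≤ B = 3; zero-pad to 3 bytes: K' = 21 9d 00.
XOR each byte with 0x36: 21⊕36=17, 9d⊕36=ab, 00⊕36=36.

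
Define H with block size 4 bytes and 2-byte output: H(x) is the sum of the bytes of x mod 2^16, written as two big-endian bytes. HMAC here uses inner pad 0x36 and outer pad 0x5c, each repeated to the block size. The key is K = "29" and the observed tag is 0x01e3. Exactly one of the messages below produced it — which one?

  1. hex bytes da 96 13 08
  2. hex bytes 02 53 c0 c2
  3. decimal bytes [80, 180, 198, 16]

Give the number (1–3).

2

Key "29" = 32 39 is 2 bytes ≤ B = 4; zero-pad to 4 bytes: K' = 32 39 00 00.
K' ⊕ ipad = 04 0f 36 36; K' ⊕ opad = 6e 65 5c 5c.
m1: inner = H(04 0f 36 36 da 96 13 08) = 02 0a; tag = H(6e 65 5c 5c 02 0a) = 0197
m2: inner = H(04 0f 36 36 02 53 c0 c2) = 02 56; tag = H(6e 65 5c 5c 02 56) = 01e3 ← matches
m3: inner = H(04 0f 36 36 50 b4 c6 10) = 02 59; tag = H(6e 65 5c 5c 02 59) = 01e6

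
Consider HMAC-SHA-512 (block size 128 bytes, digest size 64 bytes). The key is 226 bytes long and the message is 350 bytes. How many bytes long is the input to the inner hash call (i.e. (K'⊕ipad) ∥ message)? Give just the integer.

Key is 226 > 128 bytes, so it is hashed to 64 bytes then zero-padded to 128: |K'| = 128.
Inner input = (K'⊕ipad) ∥ m → 128 + 350 = 478 bytes.

478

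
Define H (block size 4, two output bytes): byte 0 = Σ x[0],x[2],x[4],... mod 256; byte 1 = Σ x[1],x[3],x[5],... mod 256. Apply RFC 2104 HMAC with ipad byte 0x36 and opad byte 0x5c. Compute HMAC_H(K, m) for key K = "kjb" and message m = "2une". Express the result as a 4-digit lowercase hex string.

Key "kjb" = 6b 6a 62 is 3 bytes ≤ B = 4; zero-pad to 4 bytes: K' = 6b 6a 62 00.
K' ⊕ ipad = 5d 5c 54 36.  K' ⊕ opad = 37 36 3e 5c.
Inner input = (K'⊕ipad) ∥ m = 5d 5c 54 36 ∥ 32 75 6e 65.
Inner hash: even-index sum = 337 mod 256 = 81; odd-index sum = 364 mod 256 = 108 → 51 6c.
Outer input = (K'⊕opad) ∥ inner = 37 36 3e 5c ∥ 51 6c.
Outer hash (tag): even-index sum = 198 mod 256 = 198; odd-index sum = 254 mod 256 = 254 → c6 fe.

c6fe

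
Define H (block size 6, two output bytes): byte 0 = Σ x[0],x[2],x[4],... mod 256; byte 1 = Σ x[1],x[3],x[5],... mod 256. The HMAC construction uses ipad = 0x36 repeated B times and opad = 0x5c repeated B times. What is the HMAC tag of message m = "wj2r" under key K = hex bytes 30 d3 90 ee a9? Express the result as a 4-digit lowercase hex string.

216c

Key hex bytes 30 d3 90 ee a9 is 5 bytes ≤ B = 6; zero-pad to 6 bytes: K' = 30 d3 90 ee a9 00.
K' ⊕ ipad = 06 e5 a6 d8 9f 36.  K' ⊕ opad = 6c 8f cc b2 f5 5c.
Inner input = (K'⊕ipad) ∥ m = 06 e5 a6 d8 9f 36 ∥ 77 6a 32 72.
Inner hash: even-index sum = 500 mod 256 = 244; odd-index sum = 719 mod 256 = 207 → f4 cf.
Outer input = (K'⊕opad) ∥ inner = 6c 8f cc b2 f5 5c ∥ f4 cf.
Outer hash (tag): even-index sum = 801 mod 256 = 33; odd-index sum = 620 mod 256 = 108 → 21 6c.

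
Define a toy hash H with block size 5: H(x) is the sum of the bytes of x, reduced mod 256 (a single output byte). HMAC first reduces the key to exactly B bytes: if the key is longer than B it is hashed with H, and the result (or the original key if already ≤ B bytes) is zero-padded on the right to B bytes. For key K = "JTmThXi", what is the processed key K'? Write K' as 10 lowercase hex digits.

8800000000

|K| = 7 > B = 5, so first hash the key.
H(K): sum = 74+84+109+84+104+88+105 = 648; mod 256 = 136 → 88.
Zero-pad H(K) = 88 to 5 bytes: K' = 88 00 00 00 00.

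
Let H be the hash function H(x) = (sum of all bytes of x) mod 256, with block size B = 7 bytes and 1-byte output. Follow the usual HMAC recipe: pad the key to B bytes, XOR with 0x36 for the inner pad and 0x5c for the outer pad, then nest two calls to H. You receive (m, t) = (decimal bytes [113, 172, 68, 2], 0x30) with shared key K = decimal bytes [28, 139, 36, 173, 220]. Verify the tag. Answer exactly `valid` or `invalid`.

Key decimal bytes [28, 139, 36, 173, 220] = 1c 8b 24 ad dc is 5 bytes ≤ B = 7; zero-pad to 7 bytes: K' = 1c 8b 24 ad dc 00 00.
K' ⊕ ipad = 2a bd 12 9b ea 36 36; K' ⊕ opad = 40 d7 78 f1 80 5c 5c.
Inner hash: sum = 42+189+18+155+234+54+54+113+172+68+2 = 1101; mod 256 = 77 → 4d.
Outer hash (recomputed tag): sum = 64+215+120+241+128+92+92+77 = 1029; mod 256 = 5 → 05.
Recomputed tag = 05; claimed = 30 → mismatch.

invalid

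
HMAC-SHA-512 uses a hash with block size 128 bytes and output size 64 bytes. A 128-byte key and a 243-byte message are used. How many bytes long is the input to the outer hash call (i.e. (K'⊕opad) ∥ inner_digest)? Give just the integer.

Key is 128 ≤ 128 bytes, zero-padded: |K'| = 128.
Outer input = (K'⊕opad) ∥ H(inner) → 128 + 64 = 192 bytes.

192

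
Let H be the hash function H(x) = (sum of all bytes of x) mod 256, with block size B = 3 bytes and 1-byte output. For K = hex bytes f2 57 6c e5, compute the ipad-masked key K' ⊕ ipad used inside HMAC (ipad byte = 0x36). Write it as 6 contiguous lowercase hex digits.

Key hex bytes f2 57 6c e5 is 4 bytes > B = 3, so hash it first: H(key) = 9a, then zero-pad to 3 bytes: K' = 9a 00 00.
XOR each byte with 0x36: 9a⊕36=ac, 00⊕36=36, 00⊕36=36.

ac3636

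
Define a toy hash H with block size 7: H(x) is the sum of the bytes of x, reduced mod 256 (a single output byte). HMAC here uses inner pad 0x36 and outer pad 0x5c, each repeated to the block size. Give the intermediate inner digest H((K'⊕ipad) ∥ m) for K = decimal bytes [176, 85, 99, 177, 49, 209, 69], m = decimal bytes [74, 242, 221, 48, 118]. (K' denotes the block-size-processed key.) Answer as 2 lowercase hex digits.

Key decimal bytes [176, 85, 99, 177, 49, 209, 69] = b0 55 63 b1 31 d1 45 is exactly B = 7 bytes: K' = b0 55 63 b1 31 d1 45.
K' ⊕ ipad = 86 63 55 87 07 e7 73.
Inner input = 86 63 55 87 07 e7 73 ∥ 4a f2 dd 30 76.
Inner hash: sum = 134+99+85+135+7+231+115+74+242+221+48+118 = 1509; mod 256 = 229 → e5.

e5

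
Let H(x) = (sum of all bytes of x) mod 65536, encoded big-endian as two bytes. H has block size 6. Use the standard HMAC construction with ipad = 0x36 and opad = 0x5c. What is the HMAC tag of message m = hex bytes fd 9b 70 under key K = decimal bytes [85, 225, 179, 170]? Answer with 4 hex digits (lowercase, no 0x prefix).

Key decimal bytes [85, 225, 179, 170] = 55 e1 b3 aa is 4 bytes ≤ B = 6; zero-pad to 6 bytes: K' = 55 e1 b3 aa 00 00.
K' ⊕ ipad = 63 d7 85 9c 36 36.  K' ⊕ opad = 09 bd ef f6 5c 5c.
Inner input = (K'⊕ipad) ∥ m = 63 d7 85 9c 36 36 ∥ fd 9b 70.
Inner hash: sum = 99+215+133+156+54+54+253+155+112 = 1231 → 04 cf.
Outer input = (K'⊕opad) ∥ inner = 09 bd ef f6 5c 5c ∥ 04 cf.
Outer hash (tag): sum = 9+189+239+246+92+92+4+207 = 1078 → 04 36.

0436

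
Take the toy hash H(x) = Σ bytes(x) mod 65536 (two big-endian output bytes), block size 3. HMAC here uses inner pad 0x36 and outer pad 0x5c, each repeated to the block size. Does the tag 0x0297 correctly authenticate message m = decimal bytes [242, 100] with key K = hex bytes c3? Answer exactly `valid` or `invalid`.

Key hex bytes c3 is 1 byte ≤ B = 3; zero-pad to 3 bytes: K' = c3 00 00.
K' ⊕ ipad = f5 36 36; K' ⊕ opad = 9f 5c 5c.
Inner hash: sum = 245+54+54+242+100 = 695 → 02 b7.
Outer hash (recomputed tag): sum = 159+92+92+2+183 = 528 → 02 10.
Recomputed tag = 0210; claimed = 0297 → mismatch.

invalid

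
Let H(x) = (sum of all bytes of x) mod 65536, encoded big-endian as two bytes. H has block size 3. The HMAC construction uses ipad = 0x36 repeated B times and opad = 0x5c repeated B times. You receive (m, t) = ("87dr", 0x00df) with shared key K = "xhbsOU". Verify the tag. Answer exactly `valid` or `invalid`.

Key "xhbsOU" = 78 68 62 73 4f 55 is 6 bytes > B = 3, so hash it first: H(key) = 02 59, then zero-pad to 3 bytes: K' = 02 59 00.
K' ⊕ ipad = 34 6f 36; K' ⊕ opad = 5e 05 5c.
Inner hash: sum = 52+111+54+56+55+100+114 = 542 → 02 1e.
Outer hash (recomputed tag): sum = 94+5+92+2+30 = 223 → 00 df.
Recomputed tag = 00df; claimed = 00df → match.

valid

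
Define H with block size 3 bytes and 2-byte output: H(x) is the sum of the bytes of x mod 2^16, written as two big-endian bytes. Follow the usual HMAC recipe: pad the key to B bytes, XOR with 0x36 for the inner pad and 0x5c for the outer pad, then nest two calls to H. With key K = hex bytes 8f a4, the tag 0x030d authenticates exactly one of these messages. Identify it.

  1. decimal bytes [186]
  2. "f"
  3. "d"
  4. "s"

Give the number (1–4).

3

Key hex bytes 8f a4 is 2 bytes ≤ B = 3; zero-pad to 3 bytes: K' = 8f a4 00.
K' ⊕ ipad = b9 92 36; K' ⊕ opad = d3 f8 5c.
m1: inner = H(b9 92 36 ba) = 02 3b; tag = H(d3 f8 5c 02 3b) = 0264
m2: inner = H(b9 92 36 66) = 01 e7; tag = H(d3 f8 5c 01 e7) = 030f
m3: inner = H(b9 92 36 64) = 01 e5; tag = H(d3 f8 5c 01 e5) = 030d ← matches
m4: inner = H(b9 92 36 73) = 01 f4; tag = H(d3 f8 5c 01 f4) = 031c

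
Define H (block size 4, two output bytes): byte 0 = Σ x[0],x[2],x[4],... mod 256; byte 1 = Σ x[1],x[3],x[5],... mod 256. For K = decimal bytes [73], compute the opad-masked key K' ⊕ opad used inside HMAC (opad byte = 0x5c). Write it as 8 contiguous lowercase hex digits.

Key decimal bytes [73] = 49 is 1 byte ≤ B = 4; zero-pad to 4 bytes: K' = 49 00 00 00.
XOR each byte with 0x5c: 49⊕5c=15, 00⊕5c=5c, 00⊕5c=5c, 00⊕5c=5c.

155c5c5c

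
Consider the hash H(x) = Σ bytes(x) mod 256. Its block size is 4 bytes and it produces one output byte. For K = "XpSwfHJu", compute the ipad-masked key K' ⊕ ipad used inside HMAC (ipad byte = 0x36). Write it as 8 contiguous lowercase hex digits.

Key "XpSwfHJu" = 58 70 53 77 66 48 4a 75 is 8 bytes > B = 4, so hash it first: H(key) = ff, then zero-pad to 4 bytes: K' = ff 00 00 00.
XOR each byte with 0x36: ff⊕36=c9, 00⊕36=36, 00⊕36=36, 00⊕36=36.

c9363636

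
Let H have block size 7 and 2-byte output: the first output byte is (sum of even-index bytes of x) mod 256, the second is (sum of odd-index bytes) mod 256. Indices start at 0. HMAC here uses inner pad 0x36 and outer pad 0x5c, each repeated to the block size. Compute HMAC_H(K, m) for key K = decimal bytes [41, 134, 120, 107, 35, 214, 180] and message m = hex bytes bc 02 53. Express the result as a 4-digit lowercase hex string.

Key decimal bytes [41, 134, 120, 107, 35, 214, 180] = 29 86 78 6b 23 d6 b4 is exactly B = 7 bytes: K' = 29 86 78 6b 23 d6 b4.
K' ⊕ ipad = 1f b0 4e 5d 15 e0 82.  K' ⊕ opad = 75 da 24 37 7f 8a e8.
Inner input = (K'⊕ipad) ∥ m = 1f b0 4e 5d 15 e0 82 ∥ bc 02 53.
Inner hash: even-index sum = 262 mod 256 = 6; odd-index sum = 764 mod 256 = 252 → 06 fc.
Outer input = (K'⊕opad) ∥ inner = 75 da 24 37 7f 8a e8 ∥ 06 fc.
Outer hash (tag): even-index sum = 764 mod 256 = 252; odd-index sum = 417 mod 256 = 161 → fc a1.

fca1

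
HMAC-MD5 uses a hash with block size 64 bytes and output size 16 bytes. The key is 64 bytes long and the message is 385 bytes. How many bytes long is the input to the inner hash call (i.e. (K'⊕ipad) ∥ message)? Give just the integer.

449

Key is 64 ≤ 64 bytes, zero-padded: |K'| = 64.
Inner input = (K'⊕ipad) ∥ m → 64 + 385 = 449 bytes.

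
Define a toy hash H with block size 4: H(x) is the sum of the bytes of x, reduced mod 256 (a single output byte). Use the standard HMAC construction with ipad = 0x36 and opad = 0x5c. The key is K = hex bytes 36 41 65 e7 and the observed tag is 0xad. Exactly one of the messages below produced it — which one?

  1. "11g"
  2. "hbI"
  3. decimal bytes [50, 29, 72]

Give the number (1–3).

Key hex bytes 36 41 65 e7 is exactly B = 4 bytes: K' = 36 41 65 e7.
K' ⊕ ipad = 00 77 53 d1; K' ⊕ opad = 6a 1d 39 bb.
m1: inner = H(00 77 53 d1 31 31 67) = 64; tag = H(6a 1d 39 bb 64) = df
m2: inner = H(00 77 53 d1 68 62 49) = ae; tag = H(6a 1d 39 bb ae) = 29
m3: inner = H(00 77 53 d1 32 1d 48) = 32; tag = H(6a 1d 39 bb 32) = ad ← matches

3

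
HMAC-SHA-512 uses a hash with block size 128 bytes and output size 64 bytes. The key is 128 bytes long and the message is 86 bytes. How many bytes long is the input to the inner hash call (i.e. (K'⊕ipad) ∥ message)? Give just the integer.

214

Key is 128 ≤ 128 bytes, zero-padded: |K'| = 128.
Inner input = (K'⊕ipad) ∥ m → 128 + 86 = 214 bytes.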